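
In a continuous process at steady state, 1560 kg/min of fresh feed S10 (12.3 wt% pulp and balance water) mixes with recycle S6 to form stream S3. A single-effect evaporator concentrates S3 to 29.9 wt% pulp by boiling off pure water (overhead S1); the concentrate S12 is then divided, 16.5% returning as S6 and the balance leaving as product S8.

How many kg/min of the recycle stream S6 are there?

Overall pulp balance (none leaves overhead): pulp in fresh feed = pulp in product, i.e. 1560×0.123 = (1−0.165)·S12·0.299.
S12 = 191.88/(0.299×0.835) = 768.55 kg/min.
Recycle S6 = 0.165×768.55 = 126.81 kg/min.

126.8 kg/min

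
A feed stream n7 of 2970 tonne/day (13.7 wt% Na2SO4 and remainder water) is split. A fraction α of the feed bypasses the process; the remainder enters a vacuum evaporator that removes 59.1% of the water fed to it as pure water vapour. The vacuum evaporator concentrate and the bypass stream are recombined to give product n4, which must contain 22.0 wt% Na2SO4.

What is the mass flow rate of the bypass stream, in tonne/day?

773.1 tonne/day

All 2970×0.137 = 406.89 tonne/day of Na2SO4 reaches n4, so n4 = 406.89/0.220 = 1849.5 tonne/day and vapour = 1120.5 tonne/day.
The evaporator receives (1−α)·2970 of feed at 0.863 water and removes 0.591 of that water:
0.591×0.863×(1−α)×2970 = 1120.5
(1−α) = 1120.5/1514.8 = 0.7397;  α = 0.2603.
Bypass flow = 0.2603×2970 = 773.08 tonne/day.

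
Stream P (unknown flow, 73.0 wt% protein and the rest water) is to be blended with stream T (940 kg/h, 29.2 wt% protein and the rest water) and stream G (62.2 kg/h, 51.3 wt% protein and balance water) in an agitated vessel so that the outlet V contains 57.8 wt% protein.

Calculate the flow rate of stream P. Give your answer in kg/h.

1795 kg/h

Let P be the unknown flow. Total out = 1002.2 + P.
protein balance: 306.39 + 0.730·P = 0.578·(1002.2 + P)
(0.730 − 0.578)·P = 0.578×1002.2 − 306.39 = 272.88
P = 272.88 / 0.152 = 1795.3 kg/h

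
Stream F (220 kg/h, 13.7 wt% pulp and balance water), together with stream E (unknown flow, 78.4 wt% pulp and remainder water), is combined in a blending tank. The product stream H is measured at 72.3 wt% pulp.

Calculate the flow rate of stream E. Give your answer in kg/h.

Let E be the unknown flow. Total out = 220 + E.
pulp balance: 30.14 + 0.784·E = 0.723·(220 + E)
(0.784 − 0.723)·E = 0.723×220 − 30.14 = 128.92
E = 128.92 / 0.061 = 2113.4 kg/h

2113 kg/h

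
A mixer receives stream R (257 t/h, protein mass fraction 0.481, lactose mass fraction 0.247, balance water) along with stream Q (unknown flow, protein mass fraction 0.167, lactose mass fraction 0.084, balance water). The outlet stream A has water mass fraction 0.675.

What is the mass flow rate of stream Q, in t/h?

Let Q be the unknown flow. Total out = 257 + Q.
water balance: 69.904 + 0.749·Q = 0.675·(257 + Q)
(0.749 − 0.675)·Q = 0.675×257 − 69.904 = 103.57
Q = 103.57 / 0.074 = 1399.6 t/h

1400 t/h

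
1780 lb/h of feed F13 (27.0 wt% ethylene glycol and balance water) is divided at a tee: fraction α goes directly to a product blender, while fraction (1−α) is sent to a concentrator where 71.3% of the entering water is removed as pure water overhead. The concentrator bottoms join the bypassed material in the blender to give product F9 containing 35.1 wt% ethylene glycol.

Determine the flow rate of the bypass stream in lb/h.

990.8 lb/h

All 1780×0.270 = 480.6 lb/h of ethylene glycol reaches F9, so F9 = 480.6/0.351 = 1369.2 lb/h and vapour = 410.77 lb/h.
The evaporator receives (1−α)·1780 of feed at 0.730 water and removes 0.713 of that water:
0.713×0.730×(1−α)×1780 = 410.77
(1−α) = 410.77/926.47 = 0.4434;  α = 0.5566.
Bypass flow = 0.5566×1780 = 990.8 lb/h.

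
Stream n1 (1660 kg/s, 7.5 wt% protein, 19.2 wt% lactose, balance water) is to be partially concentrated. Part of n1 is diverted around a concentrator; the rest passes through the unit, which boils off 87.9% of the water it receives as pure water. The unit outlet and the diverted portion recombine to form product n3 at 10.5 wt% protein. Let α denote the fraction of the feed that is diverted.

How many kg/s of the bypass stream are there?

All 1660×0.075 = 124.5 kg/s of protein reaches n3, so n3 = 124.5/0.105 = 1185.7 kg/s and vapour = 474.29 kg/s.
The evaporator receives (1−α)·1660 of feed at 0.733 water and removes 0.879 of that water:
0.879×0.733×(1−α)×1660 = 474.29
(1−α) = 474.29/1069.5 = 0.4434;  α = 0.5566.
Bypass flow = 0.5566×1660 = 923.88 kg/s.

923.9 kg/s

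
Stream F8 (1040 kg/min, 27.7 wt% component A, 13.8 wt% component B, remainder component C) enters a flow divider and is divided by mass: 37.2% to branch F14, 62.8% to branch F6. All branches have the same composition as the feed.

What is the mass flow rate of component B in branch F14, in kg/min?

53.39 kg/min

Branch F14 total = 0.372×1040 = 386.88 kg/min.
component B in F14 = 0.138×386.88 = 53.389 kg/min.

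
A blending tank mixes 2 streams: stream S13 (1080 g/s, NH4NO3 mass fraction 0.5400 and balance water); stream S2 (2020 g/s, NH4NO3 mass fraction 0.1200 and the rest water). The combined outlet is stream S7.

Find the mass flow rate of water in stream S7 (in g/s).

water out = water in = 1080×0.460 + 2020×0.880 = 2274.4 g/s.

2274 g/s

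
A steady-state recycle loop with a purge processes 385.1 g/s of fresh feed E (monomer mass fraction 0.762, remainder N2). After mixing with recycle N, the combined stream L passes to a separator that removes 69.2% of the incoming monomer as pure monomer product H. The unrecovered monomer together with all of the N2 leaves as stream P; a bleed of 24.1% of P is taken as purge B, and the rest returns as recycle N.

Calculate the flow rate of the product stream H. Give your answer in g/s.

265 g/s

monomer in L: m_A = 385.1×0.762 + (1−0.241)·(1−0.692)·m_A, so m_A = 293.45/0.7662 = 382.98 g/s.
Product H = 0.692×382.98 = 265.02 g/s.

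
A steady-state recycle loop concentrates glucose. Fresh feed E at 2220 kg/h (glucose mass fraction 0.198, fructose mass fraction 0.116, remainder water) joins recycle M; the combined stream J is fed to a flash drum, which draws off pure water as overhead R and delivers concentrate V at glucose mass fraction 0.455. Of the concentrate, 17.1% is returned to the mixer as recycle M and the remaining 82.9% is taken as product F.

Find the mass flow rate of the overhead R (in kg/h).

Overall glucose balance (none leaves overhead): glucose in fresh feed = glucose in product, i.e. 2220×0.198 = (1−0.171)·V·0.455.
V = 439.56/(0.455×0.829) = 1165.3 kg/h.
Recycle M = 0.171×1165.3 = 199.27 kg/h.
Combined feed J = 2220 + 199.27 = 2419.3 kg/h.
Overhead R = J − V = 2419.3 − 1165.3 = 1253.9 kg/h.

1254 kg/h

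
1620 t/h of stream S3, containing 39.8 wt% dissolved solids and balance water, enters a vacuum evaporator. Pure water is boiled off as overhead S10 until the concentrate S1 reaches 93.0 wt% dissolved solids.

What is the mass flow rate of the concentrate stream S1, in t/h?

693.3 t/h

dissolved solids is conserved: 1620×0.398 = 644.76 t/h all reports to the concentrate.
Concentrate = 644.76/(target fraction) = 693.29 t/h.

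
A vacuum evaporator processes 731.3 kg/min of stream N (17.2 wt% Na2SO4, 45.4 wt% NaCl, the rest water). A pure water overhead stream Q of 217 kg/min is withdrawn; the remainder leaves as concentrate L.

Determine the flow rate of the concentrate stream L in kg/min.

514.3 kg/min

Concentrate = 731.3 − 217 = 514.3 kg/min.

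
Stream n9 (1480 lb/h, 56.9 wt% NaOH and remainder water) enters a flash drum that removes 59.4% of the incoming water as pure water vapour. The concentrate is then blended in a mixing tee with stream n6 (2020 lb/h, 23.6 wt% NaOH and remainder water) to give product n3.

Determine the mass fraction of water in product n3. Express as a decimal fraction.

0.577

Vapour removed = 0.594×0.431×1480 = 378.9 lb/h; concentrate = 1101.1 lb/h.
water reaching the mixer = 258.98 (from concentrate) + 2020×0.764 = 1802.3 lb/h.
Product flow = 1101.1 + 2020 = 3121.1 lb/h; water fraction = 0.577.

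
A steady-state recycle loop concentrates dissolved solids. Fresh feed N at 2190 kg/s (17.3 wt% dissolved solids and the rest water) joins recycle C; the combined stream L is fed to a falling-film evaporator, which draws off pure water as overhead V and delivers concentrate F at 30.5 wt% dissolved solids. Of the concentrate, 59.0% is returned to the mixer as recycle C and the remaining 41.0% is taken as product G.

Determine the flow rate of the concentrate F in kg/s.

3030 kg/s

Overall dissolved solids balance (none leaves overhead): dissolved solids in fresh feed = dissolved solids in product, i.e. 2190×0.173 = (1−0.590)·F·0.305.
F = 378.87/(0.305×0.410) = 3029.7 kg/s.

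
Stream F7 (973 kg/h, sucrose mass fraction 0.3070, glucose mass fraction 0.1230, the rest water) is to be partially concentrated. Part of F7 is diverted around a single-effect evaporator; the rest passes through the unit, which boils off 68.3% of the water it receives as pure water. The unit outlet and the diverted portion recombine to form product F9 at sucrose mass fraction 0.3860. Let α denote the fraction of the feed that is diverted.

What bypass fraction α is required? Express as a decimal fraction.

0.474

All 973×0.307 = 298.71 kg/h of sucrose reaches F9, so F9 = 298.71/0.386 = 773.86 kg/h and vapour = 199.14 kg/h.
The evaporator receives (1−α)·973 of feed at 0.570 water and removes 0.683 of that water:
0.683×0.570×(1−α)×973 = 199.14
(1−α) = 199.14/378.8 = 0.5257;  α = 0.4743.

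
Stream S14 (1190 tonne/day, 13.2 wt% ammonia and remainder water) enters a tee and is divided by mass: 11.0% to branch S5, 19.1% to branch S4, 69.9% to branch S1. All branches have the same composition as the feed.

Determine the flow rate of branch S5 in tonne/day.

Branch S5 flow = 0.110×1190 = 130.9 tonne/day.

130.9 tonne/day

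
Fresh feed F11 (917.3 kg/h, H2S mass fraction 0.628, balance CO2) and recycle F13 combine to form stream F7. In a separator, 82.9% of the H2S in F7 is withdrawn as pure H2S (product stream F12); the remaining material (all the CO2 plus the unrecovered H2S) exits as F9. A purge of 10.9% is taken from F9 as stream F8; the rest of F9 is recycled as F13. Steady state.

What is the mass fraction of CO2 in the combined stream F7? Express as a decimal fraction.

0.822

CO2 enters only via F11 and leaves only via the purge: 917.3×0.372 = 0.109×(CO2 in F9), and the separator passes all CO2, so CO2 in F7 = CO2 in F9 = 3130.6 kg/h.
H2S in F7: m_A = 917.3×0.628 + (1−0.109)·(1−0.829)·m_A, so m_A = 576.06/0.8476 = 679.61 kg/h.
F7 = 679.61 + 3130.6 = 3810.2 kg/h.
CO2 fraction in F7 = 3130.6/3810.2 = 0.822.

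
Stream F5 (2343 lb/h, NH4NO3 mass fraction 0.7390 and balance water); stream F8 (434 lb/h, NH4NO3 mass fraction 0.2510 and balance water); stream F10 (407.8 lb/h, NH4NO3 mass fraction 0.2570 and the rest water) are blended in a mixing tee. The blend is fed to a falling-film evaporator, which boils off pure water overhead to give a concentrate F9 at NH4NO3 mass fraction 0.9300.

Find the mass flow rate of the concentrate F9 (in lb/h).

2092 lb/h

NH4NO3 entering = 2343×0.739 + 434×0.251 + 407.8×0.257 = 1945.2 lb/h.
All NH4NO3 reports to F9, so F9 = 1945.2/0.930 = 2091.6 lb/h.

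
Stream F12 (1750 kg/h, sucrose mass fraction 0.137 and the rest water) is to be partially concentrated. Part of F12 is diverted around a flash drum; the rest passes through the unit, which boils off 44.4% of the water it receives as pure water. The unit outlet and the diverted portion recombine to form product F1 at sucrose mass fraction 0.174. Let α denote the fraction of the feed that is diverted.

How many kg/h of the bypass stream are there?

778.8 kg/h

All 1750×0.137 = 239.75 kg/h of sucrose reaches F1, so F1 = 239.75/0.174 = 1377.9 kg/h and vapour = 372.13 kg/h.
The evaporator receives (1−α)·1750 of feed at 0.863 water and removes 0.444 of that water:
0.444×0.863×(1−α)×1750 = 372.13
(1−α) = 372.13/670.55 = 0.5550;  α = 0.4450.
Bypass flow = 0.4450×1750 = 778.83 kg/h.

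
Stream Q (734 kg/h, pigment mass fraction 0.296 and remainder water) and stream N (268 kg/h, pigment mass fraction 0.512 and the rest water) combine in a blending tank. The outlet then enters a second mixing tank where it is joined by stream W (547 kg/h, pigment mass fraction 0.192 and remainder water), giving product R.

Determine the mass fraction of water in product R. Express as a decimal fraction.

Overall, product flow = 1549 kg/h.
water in = 734×0.704 + 268×0.488 + 547×0.808 = 1089.5 kg/h.
water fraction in R = 0.703.

0.703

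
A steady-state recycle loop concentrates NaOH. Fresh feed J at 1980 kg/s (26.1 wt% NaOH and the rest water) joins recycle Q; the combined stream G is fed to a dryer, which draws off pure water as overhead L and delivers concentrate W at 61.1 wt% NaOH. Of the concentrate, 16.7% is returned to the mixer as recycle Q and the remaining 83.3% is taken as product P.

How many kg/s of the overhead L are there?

1134 kg/s

Overall NaOH balance (none leaves overhead): NaOH in fresh feed = NaOH in product, i.e. 1980×0.261 = (1−0.167)·W·0.611.
W = 516.78/(0.611×0.833) = 1015.4 kg/s.
Recycle Q = 0.167×1015.4 = 169.56 kg/s.
Combined feed G = 1980 + 169.56 = 2149.6 kg/s.
Overhead L = G − W = 2149.6 − 1015.4 = 1134.2 kg/s.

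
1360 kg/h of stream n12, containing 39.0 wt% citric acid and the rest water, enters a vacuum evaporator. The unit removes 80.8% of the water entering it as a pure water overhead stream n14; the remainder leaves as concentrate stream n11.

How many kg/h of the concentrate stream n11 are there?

water entering = 1360×0.610 = 829.6 kg/h; overhead removed = 0.808×829.6 = 670.32 kg/h.
Concentrate = 1360 − 670.32 = 689.68 kg/h.

689.7 kg/h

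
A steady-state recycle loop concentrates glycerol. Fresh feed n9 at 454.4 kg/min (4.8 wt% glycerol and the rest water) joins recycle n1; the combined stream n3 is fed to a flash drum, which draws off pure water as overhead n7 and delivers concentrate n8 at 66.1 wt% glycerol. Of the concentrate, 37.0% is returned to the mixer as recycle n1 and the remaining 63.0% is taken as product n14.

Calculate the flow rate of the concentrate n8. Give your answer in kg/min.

52.38 kg/min

Overall glycerol balance (none leaves overhead): glycerol in fresh feed = glycerol in product, i.e. 454.4×0.048 = (1−0.370)·n8·0.661.
n8 = 21.811/(0.661×0.630) = 52.377 kg/min.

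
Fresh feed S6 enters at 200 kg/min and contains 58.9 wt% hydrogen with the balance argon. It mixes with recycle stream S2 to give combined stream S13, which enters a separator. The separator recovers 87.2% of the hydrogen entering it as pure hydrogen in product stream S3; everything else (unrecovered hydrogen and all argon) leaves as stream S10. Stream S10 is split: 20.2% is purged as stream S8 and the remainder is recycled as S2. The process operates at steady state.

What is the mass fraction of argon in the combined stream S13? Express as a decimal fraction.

0.756

argon enters only via S6 and leaves only via the purge: 200×0.411 = 0.202×(argon in S10), and the separator passes all argon, so argon in S13 = argon in S10 = 406.93 kg/min.
hydrogen in S13: m_A = 200×0.589 + (1−0.202)·(1−0.872)·m_A, so m_A = 117.8/0.8979 = 131.2 kg/min.
S13 = 131.2 + 406.93 = 538.13 kg/min.
argon fraction in S13 = 406.93/538.13 = 0.756.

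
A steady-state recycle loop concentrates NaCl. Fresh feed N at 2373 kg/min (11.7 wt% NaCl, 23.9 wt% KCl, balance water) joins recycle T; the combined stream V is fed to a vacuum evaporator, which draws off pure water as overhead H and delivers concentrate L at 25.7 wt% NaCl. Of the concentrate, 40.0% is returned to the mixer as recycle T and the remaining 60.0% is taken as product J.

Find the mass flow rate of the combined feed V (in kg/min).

3093 kg/min

Overall NaCl balance (none leaves overhead): NaCl in fresh feed = NaCl in product, i.e. 2373×0.117 = (1−0.400)·L·0.257.
L = 277.64/(0.257×0.600) = 1800.5 kg/min.
Recycle T = 0.400×1800.5 = 720.21 kg/min.
Combined feed V = 2373 + 720.21 = 3093.2 kg/min.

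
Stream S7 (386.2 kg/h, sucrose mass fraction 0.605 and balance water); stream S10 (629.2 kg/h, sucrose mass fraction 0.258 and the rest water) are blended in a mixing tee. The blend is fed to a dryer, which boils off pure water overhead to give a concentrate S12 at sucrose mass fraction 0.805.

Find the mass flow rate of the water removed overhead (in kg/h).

sucrose entering = 386.2×0.605 + 629.2×0.258 = 395.98 kg/h.
All sucrose reports to S12, so S12 = 395.98/0.805 = 491.91 kg/h.
Total feed = 1015.4 kg/h; overhead = 1015.4 − 491.91 = 523.49 kg/h.

523.5 kg/h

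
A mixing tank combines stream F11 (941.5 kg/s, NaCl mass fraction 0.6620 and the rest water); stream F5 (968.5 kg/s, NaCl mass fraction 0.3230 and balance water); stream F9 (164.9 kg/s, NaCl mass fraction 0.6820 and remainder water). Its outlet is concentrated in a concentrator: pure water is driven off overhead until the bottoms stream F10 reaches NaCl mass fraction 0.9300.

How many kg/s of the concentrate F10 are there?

NaCl entering = 941.5×0.662 + 968.5×0.323 + 164.9×0.682 = 1048.6 kg/s.
All NaCl reports to F10, so F10 = 1048.6/0.930 = 1127.5 kg/s.

1127 kg/s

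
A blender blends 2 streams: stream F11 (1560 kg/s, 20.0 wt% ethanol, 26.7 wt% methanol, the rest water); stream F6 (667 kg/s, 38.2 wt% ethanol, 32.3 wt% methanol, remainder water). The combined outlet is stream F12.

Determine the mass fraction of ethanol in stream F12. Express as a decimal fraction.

Total flow out = 1560 + 667 = 2227 kg/s.
ethanol in = 1560×0.200 + 667×0.382 = 566.79 kg/s.
ethanol mass fraction in F12 = 566.79/2227 = 0.2545.

0.2545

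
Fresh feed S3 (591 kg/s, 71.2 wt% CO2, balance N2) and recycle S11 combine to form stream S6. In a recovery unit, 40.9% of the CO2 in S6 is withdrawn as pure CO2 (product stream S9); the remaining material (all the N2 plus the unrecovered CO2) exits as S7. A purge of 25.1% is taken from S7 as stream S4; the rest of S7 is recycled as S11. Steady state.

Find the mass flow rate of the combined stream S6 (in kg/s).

1433 kg/s

N2 enters only via S3 and leaves only via the purge: 591×0.288 = 0.251×(N2 in S7), and the recovery unit passes all N2, so N2 in S6 = N2 in S7 = 678.12 kg/s.
CO2 in S6: m_A = 591×0.712 + (1−0.251)·(1−0.409)·m_A, so m_A = 420.79/0.5573 = 755 kg/s.
S6 = 755 + 678.12 = 1433.1 kg/s.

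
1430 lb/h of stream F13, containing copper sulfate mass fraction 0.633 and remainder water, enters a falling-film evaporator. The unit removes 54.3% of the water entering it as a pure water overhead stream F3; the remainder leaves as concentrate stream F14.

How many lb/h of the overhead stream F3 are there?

285 lb/h

water entering = 1430×0.367 = 524.81 lb/h; overhead removed = 0.543×524.81 = 284.97 lb/h.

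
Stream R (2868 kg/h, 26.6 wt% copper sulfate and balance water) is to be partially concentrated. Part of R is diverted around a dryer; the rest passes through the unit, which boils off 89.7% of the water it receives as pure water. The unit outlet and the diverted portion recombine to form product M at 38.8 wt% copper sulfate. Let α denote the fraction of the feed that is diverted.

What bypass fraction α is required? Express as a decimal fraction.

All 2868×0.266 = 762.89 kg/h of copper sulfate reaches M, so M = 762.89/0.388 = 1966.2 kg/h and vapour = 901.79 kg/h.
The evaporator receives (1−α)·2868 of feed at 0.734 water and removes 0.897 of that water:
0.897×0.734×(1−α)×2868 = 901.79
(1−α) = 901.79/1888.3 = 0.4776;  α = 0.5224.

0.522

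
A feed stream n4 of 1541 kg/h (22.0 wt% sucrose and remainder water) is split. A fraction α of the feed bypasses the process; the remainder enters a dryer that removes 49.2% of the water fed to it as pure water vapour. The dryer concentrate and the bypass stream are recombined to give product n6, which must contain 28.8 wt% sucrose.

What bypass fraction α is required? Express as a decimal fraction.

All 1541×0.220 = 339.02 kg/h of sucrose reaches n6, so n6 = 339.02/0.288 = 1177.2 kg/h and vapour = 363.85 kg/h.
The evaporator receives (1−α)·1541 of feed at 0.780 water and removes 0.492 of that water:
0.492×0.780×(1−α)×1541 = 363.85
(1−α) = 363.85/591.37 = 0.6153;  α = 0.3847.

0.385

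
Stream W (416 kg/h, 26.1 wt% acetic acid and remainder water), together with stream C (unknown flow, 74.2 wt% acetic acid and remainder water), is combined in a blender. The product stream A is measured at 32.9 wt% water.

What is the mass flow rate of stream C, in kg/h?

Let C be the unknown flow. Total out = 416 + C.
water balance: 307.42 + 0.258·C = 0.329·(416 + C)
(0.258 − 0.329)·C = 0.329×416 − 307.42 = -170.56
C = -170.56 / -0.071 = 2402.3 kg/h

2402 kg/h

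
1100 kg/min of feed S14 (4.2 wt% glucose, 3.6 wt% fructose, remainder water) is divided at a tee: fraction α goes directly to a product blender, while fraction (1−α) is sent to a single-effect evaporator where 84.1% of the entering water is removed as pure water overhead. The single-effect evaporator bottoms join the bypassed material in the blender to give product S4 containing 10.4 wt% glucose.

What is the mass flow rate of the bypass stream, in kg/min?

254.3 kg/min

All 1100×0.042 = 46.2 kg/min of glucose reaches S4, so S4 = 46.2/0.104 = 444.23 kg/min and vapour = 655.77 kg/min.
The evaporator receives (1−α)·1100 of feed at 0.922 water and removes 0.841 of that water:
0.841×0.922×(1−α)×1100 = 655.77
(1−α) = 655.77/852.94 = 0.7688;  α = 0.2312.
Bypass flow = 0.2312×1100 = 254.28 kg/min.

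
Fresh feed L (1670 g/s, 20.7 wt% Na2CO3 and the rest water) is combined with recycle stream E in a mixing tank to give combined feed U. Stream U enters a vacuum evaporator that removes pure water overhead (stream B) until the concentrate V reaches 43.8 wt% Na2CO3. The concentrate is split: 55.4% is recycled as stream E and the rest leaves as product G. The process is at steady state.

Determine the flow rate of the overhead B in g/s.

Overall Na2CO3 balance (none leaves overhead): Na2CO3 in fresh feed = Na2CO3 in product, i.e. 1670×0.207 = (1−0.554)·V·0.438.
V = 345.69/(0.438×0.446) = 1769.6 g/s.
Recycle E = 0.554×1769.6 = 980.36 g/s.
Combined feed U = 1670 + 980.36 = 2650.4 g/s.
Overhead B = U − V = 2650.4 − 1769.6 = 880.75 g/s.

880.8 g/s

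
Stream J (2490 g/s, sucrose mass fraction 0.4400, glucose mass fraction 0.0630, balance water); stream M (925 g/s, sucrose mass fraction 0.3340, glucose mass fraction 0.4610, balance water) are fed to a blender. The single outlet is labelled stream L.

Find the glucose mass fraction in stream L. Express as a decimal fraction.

0.1708

Total flow out = 2490 + 925 = 3415 g/s.
glucose in = 2490×0.063 + 925×0.461 = 583.3 g/s.
glucose mass fraction in L = 583.3/3415 = 0.1708.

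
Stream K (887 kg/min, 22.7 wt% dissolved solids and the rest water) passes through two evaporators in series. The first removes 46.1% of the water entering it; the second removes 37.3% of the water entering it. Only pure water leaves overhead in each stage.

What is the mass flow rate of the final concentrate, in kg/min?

433.1 kg/min

water in feed = 887×0.773 = 685.65 kg/min.
After stage 1: water left = (1−0.461)×685.65 = 369.57; stream total = 570.91 kg/min.
After stage 2: water left = (1−0.373)×369.57 = 231.72; final concentrate = 433.07 kg/min.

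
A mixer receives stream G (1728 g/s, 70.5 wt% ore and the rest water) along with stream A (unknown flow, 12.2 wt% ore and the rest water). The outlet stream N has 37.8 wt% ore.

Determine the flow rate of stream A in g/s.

Let A be the unknown flow. Total out = 1728 + A.
ore balance: 1218.2 + 0.122·A = 0.378·(1728 + A)
(0.122 − 0.378)·A = 0.378×1728 − 1218.2 = -565.06
A = -565.06 / -0.256 = 2207.2 g/s

2207 g/s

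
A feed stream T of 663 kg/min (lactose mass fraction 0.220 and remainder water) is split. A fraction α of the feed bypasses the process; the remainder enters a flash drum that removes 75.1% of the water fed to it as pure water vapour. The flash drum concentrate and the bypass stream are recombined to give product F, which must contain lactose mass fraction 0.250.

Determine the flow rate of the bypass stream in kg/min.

All 663×0.220 = 145.86 kg/min of lactose reaches F, so F = 145.86/0.250 = 583.44 kg/min and vapour = 79.56 kg/min.
The evaporator receives (1−α)·663 of feed at 0.780 water and removes 0.751 of that water:
0.751×0.780×(1−α)×663 = 79.56
(1−α) = 79.56/388.37 = 0.2049;  α = 0.7951.
Bypass flow = 0.7951×663 = 527.18 kg/min.

527.2 kg/min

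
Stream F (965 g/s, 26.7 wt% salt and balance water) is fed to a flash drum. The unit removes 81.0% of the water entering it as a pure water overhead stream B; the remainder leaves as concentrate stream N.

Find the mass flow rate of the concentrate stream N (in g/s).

392.1 g/s

water entering = 965×0.733 = 707.35 g/s; overhead removed = 0.810×707.35 = 572.95 g/s.
Concentrate = 965 − 572.95 = 392.05 g/s.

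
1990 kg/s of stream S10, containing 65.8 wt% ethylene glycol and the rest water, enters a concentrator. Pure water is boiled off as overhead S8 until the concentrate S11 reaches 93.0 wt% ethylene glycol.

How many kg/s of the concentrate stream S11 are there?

ethylene glycol is conserved: 1990×0.658 = 1309.4 kg/s all reports to the concentrate.
Concentrate = 1309.4/(target fraction) = 1408 kg/s.

1408 kg/s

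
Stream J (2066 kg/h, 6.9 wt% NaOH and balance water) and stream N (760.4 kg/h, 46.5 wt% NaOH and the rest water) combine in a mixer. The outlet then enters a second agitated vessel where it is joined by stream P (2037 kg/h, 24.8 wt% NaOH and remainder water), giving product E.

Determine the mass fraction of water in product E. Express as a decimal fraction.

0.794

Overall, product flow = 4863.4 kg/h.
water in = 2066×0.931 + 760.4×0.535 + 2037×0.752 = 3862.1 kg/h.
water fraction in E = 0.794.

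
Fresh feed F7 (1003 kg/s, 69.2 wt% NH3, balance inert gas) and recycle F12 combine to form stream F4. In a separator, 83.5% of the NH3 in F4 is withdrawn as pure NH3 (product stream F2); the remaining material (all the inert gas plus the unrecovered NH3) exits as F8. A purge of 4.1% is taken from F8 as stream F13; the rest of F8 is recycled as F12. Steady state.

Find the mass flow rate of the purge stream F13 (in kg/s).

inert gas enters only via F7 and leaves only via the purge: 1003×0.308 = 0.041×(inert gas in F8), and the separator passes all inert gas, so inert gas in F4 = inert gas in F8 = 7534.7 kg/s.
NH3 in F4: m_A = 1003×0.692 + (1−0.041)·(1−0.835)·m_A, so m_A = 694.08/0.8418 = 824.55 kg/s.
F8 = (1−0.835)×824.55 + 7534.7 = 7670.8 kg/s.
Purge F13 = 0.041×7670.8 = 314.5 kg/s.

314.5 kg/s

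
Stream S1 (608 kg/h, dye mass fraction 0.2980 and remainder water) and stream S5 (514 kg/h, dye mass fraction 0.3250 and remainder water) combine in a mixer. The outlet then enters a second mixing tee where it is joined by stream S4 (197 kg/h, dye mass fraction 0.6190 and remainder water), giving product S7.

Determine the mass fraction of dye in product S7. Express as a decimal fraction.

Overall, product flow = 1319 kg/h.
dye in = 608×0.298 + 514×0.325 + 197×0.619 = 470.18 kg/h.
dye fraction in S7 = 0.3565.

0.3565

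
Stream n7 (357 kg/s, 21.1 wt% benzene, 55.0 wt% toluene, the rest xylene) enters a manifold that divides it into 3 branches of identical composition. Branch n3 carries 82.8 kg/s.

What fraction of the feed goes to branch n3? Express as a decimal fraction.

0.232

Fraction to n3 = 82.8/357 = 0.2319.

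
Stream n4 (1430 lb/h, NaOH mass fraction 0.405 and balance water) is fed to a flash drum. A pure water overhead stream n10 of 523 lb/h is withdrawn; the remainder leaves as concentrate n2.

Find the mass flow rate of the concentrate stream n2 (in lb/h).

Concentrate = 1430 − 523 = 907 lb/h.

907 lb/h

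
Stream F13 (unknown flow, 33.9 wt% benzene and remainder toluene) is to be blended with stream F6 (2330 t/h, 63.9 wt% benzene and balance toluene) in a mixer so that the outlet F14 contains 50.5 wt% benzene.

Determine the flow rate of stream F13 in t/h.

1881 t/h

Let F13 be the unknown flow. Total out = 2330 + F13.
benzene balance: 1488.9 + 0.339·F13 = 0.505·(2330 + F13)
(0.339 − 0.505)·F13 = 0.505×2330 − 1488.9 = -312.22
F13 = -312.22 / -0.166 = 1880.8 t/h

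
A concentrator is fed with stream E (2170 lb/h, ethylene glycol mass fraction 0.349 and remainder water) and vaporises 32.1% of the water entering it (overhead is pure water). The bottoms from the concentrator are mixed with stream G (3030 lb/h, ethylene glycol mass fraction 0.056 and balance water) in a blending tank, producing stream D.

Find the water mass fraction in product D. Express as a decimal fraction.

0.805

Vapour removed = 0.321×0.651×2170 = 453.47 lb/h; concentrate = 1716.5 lb/h.
water reaching the mixer = 959.2 (from concentrate) + 3030×0.944 = 3819.5 lb/h.
Product flow = 1716.5 + 3030 = 4746.5 lb/h; water fraction = 0.805.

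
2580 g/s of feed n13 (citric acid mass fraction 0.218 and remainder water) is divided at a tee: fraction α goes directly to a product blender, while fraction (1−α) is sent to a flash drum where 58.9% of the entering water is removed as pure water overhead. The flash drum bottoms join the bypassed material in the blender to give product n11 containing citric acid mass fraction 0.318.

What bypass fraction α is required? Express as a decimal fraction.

All 2580×0.218 = 562.44 g/s of citric acid reaches n11, so n11 = 562.44/0.318 = 1768.7 g/s and vapour = 811.32 g/s.
The evaporator receives (1−α)·2580 of feed at 0.782 water and removes 0.589 of that water:
0.589×0.782×(1−α)×2580 = 811.32
(1−α) = 811.32/1188.3 = 0.6827;  α = 0.3173.

0.317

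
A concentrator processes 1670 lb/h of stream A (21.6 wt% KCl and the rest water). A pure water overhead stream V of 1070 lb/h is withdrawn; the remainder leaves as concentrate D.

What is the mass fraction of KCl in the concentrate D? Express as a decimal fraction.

KCl is not removed: 1670×0.216 = 360.72 lb/h of KCl enters D.
Concentrate = 1670 − 1070 = 600 lb/h.
Mass fraction = 360.72/600 = 0.601.

0.601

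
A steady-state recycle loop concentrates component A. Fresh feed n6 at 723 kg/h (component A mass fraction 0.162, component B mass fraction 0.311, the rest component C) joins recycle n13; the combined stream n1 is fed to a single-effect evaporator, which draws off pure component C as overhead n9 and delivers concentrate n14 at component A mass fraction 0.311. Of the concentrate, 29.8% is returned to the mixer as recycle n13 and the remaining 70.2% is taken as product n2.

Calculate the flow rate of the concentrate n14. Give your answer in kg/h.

536.5 kg/h

Overall component A balance (none leaves overhead): component A in fresh feed = component A in product, i.e. 723×0.162 = (1−0.298)·n14·0.311.
n14 = 117.13/(0.311×0.702) = 536.48 kg/h.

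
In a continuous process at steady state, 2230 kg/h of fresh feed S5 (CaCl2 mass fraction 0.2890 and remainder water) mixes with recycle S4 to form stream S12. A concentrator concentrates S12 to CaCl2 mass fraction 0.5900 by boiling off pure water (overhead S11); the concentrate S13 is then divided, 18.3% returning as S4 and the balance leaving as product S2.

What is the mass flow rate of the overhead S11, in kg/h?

Overall CaCl2 balance (none leaves overhead): CaCl2 in fresh feed = CaCl2 in product, i.e. 2230×0.289 = (1−0.183)·S13·0.590.
S13 = 644.47/(0.590×0.817) = 1337 kg/h.
Recycle S4 = 0.183×1337 = 244.67 kg/h.
Combined feed S12 = 2230 + 244.67 = 2474.7 kg/h.
Overhead S11 = S12 − S13 = 2474.7 − 1337 = 1137.7 kg/h.

1138 kg/h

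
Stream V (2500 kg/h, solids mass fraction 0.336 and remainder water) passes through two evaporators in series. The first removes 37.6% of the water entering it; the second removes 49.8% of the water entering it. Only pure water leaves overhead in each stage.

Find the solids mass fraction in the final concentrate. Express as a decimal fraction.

water in feed = 2500×0.664 = 1660 kg/h.
After stage 1: water left = (1−0.376)×1660 = 1035.8; stream total = 1875.8 kg/h.
After stage 2: water left = (1−0.498)×1035.8 = 519.99; final concentrate = 1360 kg/h.
solids fraction = 840/1360 = 0.618.

0.618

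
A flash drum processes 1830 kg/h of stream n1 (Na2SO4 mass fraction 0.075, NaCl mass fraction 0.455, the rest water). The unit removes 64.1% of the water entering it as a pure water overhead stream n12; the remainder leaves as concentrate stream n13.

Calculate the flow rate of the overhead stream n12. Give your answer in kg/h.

water entering = 1830×0.470 = 860.1 kg/h; overhead removed = 0.641×860.1 = 551.32 kg/h.

551.3 kg/h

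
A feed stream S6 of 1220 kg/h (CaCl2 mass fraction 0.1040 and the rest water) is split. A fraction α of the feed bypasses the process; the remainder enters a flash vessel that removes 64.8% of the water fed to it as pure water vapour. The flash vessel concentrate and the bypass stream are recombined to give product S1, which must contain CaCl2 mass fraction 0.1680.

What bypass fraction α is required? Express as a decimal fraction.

All 1220×0.104 = 126.88 kg/h of CaCl2 reaches S1, so S1 = 126.88/0.168 = 755.24 kg/h and vapour = 464.76 kg/h.
The evaporator receives (1−α)·1220 of feed at 0.896 water and removes 0.648 of that water:
0.648×0.896×(1−α)×1220 = 464.76
(1−α) = 464.76/708.34 = 0.6561;  α = 0.3439.

0.344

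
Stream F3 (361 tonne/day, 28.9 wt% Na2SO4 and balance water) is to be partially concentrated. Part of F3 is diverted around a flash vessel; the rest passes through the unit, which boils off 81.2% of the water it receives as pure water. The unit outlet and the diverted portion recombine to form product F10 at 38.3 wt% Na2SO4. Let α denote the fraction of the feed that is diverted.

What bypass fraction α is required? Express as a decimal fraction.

0.575

All 361×0.289 = 104.33 tonne/day of Na2SO4 reaches F10, so F10 = 104.33/0.383 = 272.4 tonne/day and vapour = 88.601 tonne/day.
The evaporator receives (1−α)·361 of feed at 0.711 water and removes 0.812 of that water:
0.812×0.711×(1−α)×361 = 88.601
(1−α) = 88.601/208.42 = 0.4251;  α = 0.5749.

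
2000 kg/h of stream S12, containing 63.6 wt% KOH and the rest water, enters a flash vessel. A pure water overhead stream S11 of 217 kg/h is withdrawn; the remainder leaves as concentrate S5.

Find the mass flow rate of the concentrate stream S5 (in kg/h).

Concentrate = 2000 − 217 = 1783 kg/h.

1783 kg/h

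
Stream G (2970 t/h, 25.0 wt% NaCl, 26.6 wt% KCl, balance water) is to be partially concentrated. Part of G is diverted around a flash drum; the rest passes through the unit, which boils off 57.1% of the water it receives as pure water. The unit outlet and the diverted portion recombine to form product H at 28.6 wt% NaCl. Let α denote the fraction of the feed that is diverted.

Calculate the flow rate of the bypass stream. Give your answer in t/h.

1617 t/h

All 2970×0.250 = 742.5 t/h of NaCl reaches H, so H = 742.5/0.286 = 2596.2 t/h and vapour = 373.85 t/h.
The evaporator receives (1−α)·2970 of feed at 0.484 water and removes 0.571 of that water:
0.571×0.484×(1−α)×2970 = 373.85
(1−α) = 373.85/820.8 = 0.4555;  α = 0.5445.
Bypass flow = 0.5445×2970 = 1617.3 t/h.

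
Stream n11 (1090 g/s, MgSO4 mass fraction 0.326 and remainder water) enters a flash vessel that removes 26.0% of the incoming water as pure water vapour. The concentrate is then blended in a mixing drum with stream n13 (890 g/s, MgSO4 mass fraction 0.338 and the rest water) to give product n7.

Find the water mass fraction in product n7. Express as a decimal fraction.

0.633

Vapour removed = 0.260×0.674×1090 = 191.01 g/s; concentrate = 898.99 g/s.
water reaching the mixer = 543.65 (from concentrate) + 890×0.662 = 1132.8 g/s.
Product flow = 898.99 + 890 = 1789 g/s; water fraction = 0.633.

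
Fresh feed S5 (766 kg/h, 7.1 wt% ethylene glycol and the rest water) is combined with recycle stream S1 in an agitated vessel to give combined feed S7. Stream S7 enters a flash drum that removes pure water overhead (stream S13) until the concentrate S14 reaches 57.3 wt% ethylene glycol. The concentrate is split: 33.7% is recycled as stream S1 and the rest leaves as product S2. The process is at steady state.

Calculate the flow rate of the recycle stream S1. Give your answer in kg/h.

48.24 kg/h

Overall ethylene glycol balance (none leaves overhead): ethylene glycol in fresh feed = ethylene glycol in product, i.e. 766×0.071 = (1−0.337)·S14·0.573.
S14 = 54.386/(0.573×0.663) = 143.16 kg/h.
Recycle S1 = 0.337×143.16 = 48.245 kg/h.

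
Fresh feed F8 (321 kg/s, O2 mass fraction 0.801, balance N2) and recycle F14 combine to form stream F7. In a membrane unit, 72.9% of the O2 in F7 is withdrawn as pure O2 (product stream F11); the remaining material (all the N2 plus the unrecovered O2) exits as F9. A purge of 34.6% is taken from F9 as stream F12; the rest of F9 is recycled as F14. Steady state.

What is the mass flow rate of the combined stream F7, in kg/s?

N2 enters only via F8 and leaves only via the purge: 321×0.199 = 0.346×(N2 in F9), and the membrane unit passes all N2, so N2 in F7 = N2 in F9 = 184.62 kg/s.
O2 in F7: m_A = 321×0.801 + (1−0.346)·(1−0.729)·m_A, so m_A = 257.12/0.8228 = 312.51 kg/s.
F7 = 312.51 + 184.62 = 497.13 kg/s.

497.1 kg/s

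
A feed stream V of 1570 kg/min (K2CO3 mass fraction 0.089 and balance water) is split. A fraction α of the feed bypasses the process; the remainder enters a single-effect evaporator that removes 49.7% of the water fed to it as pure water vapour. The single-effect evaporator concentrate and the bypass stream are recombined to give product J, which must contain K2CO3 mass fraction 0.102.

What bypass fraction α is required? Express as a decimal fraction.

0.719

All 1570×0.089 = 139.73 kg/min of K2CO3 reaches J, so J = 139.73/0.102 = 1369.9 kg/min and vapour = 200.1 kg/min.
The evaporator receives (1−α)·1570 of feed at 0.911 water and removes 0.497 of that water:
0.497×0.911×(1−α)×1570 = 200.1
(1−α) = 200.1/710.84 = 0.2815;  α = 0.7185.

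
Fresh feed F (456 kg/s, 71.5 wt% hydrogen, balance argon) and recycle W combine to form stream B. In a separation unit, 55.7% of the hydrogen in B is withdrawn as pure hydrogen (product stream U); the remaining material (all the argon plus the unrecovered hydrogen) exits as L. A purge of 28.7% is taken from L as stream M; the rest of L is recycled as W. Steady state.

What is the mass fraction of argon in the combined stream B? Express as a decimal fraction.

argon enters only via F and leaves only via the purge: 456×0.285 = 0.287×(argon in L), and the separation unit passes all argon, so argon in B = argon in L = 452.82 kg/s.
hydrogen in B: m_A = 456×0.715 + (1−0.287)·(1−0.557)·m_A, so m_A = 326.04/0.6841 = 476.57 kg/s.
B = 476.57 + 452.82 = 929.39 kg/s.
argon fraction in B = 452.82/929.39 = 0.487.

0.487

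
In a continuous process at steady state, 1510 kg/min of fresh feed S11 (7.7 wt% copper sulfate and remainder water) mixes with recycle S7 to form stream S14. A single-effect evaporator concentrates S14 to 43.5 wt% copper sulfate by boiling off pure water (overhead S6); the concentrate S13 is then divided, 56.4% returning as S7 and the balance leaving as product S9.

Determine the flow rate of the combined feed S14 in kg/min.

1856 kg/min

Overall copper sulfate balance (none leaves overhead): copper sulfate in fresh feed = copper sulfate in product, i.e. 1510×0.077 = (1−0.564)·S13·0.435.
S13 = 116.27/(0.435×0.436) = 613.04 kg/min.
Recycle S7 = 0.564×613.04 = 345.76 kg/min.
Combined feed S14 = 1510 + 345.76 = 1855.8 kg/min.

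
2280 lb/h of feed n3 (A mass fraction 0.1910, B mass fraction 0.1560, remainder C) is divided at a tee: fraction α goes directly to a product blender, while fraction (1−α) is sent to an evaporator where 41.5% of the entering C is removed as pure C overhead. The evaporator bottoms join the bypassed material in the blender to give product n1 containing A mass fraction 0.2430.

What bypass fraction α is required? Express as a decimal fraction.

0.210

All 2280×0.191 = 435.48 lb/h of A reaches n1, so n1 = 435.48/0.243 = 1792.1 lb/h and vapour = 487.9 lb/h.
The evaporator receives (1−α)·2280 of feed at 0.653 C and removes 0.415 of that C:
0.415×0.653×(1−α)×2280 = 487.9
(1−α) = 487.9/617.87 = 0.7897;  α = 0.2103.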